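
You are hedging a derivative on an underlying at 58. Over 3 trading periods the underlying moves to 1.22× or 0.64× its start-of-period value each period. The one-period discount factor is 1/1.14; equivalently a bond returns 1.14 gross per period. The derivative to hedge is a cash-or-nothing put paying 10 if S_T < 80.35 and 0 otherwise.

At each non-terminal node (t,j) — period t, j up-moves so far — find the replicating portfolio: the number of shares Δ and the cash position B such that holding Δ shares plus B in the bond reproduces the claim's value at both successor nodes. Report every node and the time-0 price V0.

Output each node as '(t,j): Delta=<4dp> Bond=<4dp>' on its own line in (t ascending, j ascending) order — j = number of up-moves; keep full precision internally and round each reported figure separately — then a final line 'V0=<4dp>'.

Risk-neutral probability p* = (R−d)/(u−d) = (1.14−0.64)/(1.22−0.64) = 0.8621.
Terminal payoffs: V(3,0)=10.0000, V(3,1)=10.0000, V(3,2)=10.0000, V(3,3)=0.0000
(2,0): S=23.7568. Δ = (V_up−V_dn)/(S_up−S_dn) = (10.0000−10.0000)/(28.9833−15.2044) = 0.0000. V = [p*·10.0000 + (1−p*)·10.0000]/1.14 = 8.7719. B = V − Δ·S = 8.7719.
(2,1): S=45.2864. Δ = (V_up−V_dn)/(S_up−S_dn) = (10.0000−10.0000)/(55.2494−28.9833) = 0.0000. V = [p*·10.0000 + (1−p*)·10.0000]/1.14 = 8.7719. B = V − Δ·S = 8.7719.
(2,2): S=86.3272. Δ = (V_up−V_dn)/(S_up−S_dn) = (0.0000−10.0000)/(105.3192−55.2494) = -0.1997. V = [p*·0.0000 + (1−p*)·10.0000]/1.14 = 1.2099. B = V − Δ·S = 18.4513.
(1,0): S=37.1200. Δ = (V_up−V_dn)/(S_up−S_dn) = (8.7719−8.7719)/(45.2864−23.7568) = 0.0000. V = [p*·8.7719 + (1−p*)·8.7719]/1.14 = 7.6947. B = V − Δ·S = 7.6947.
(1,1): S=70.7600. Δ = (V_up−V_dn)/(S_up−S_dn) = (1.2099−8.7719)/(86.3272−45.2864) = -0.1843. V = [p*·1.2099 + (1−p*)·8.7719]/1.14 = 1.9763. B = V − Δ·S = 15.0142.
(0,0): S=58.0000. Δ = (V_up−V_dn)/(S_up−S_dn) = (1.9763−7.6947)/(70.7600−37.1200) = -0.1700. V = [p*·1.9763 + (1−p*)·7.6947]/1.14 = 2.4255. B = V − Δ·S = 12.2848.
Root portfolio cost Δ·58+B reproduces V0=2.4255.

(0,0): Delta=-0.1700 Bond=12.2848
(1,0): Delta=0.0000 Bond=7.6947
(1,1): Delta=-0.1843 Bond=15.0142
(2,0): Delta=0.0000 Bond=8.7719
(2,1): Delta=0.0000 Bond=8.7719
(2,2): Delta=-0.1997 Bond=18.4513
V0=2.4255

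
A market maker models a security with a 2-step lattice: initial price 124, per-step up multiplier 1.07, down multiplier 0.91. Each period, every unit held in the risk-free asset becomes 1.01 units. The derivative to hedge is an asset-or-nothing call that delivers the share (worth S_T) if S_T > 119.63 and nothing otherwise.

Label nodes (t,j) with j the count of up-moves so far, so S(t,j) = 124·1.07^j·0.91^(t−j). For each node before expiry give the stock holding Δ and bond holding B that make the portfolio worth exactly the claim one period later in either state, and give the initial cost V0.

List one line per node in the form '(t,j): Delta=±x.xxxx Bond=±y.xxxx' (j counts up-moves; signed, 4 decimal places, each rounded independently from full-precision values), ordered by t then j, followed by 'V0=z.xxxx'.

The replicating-portfolio and risk-neutral prices coincide; use p* = (1.01−0.91)/(1.07−0.91) = 0.6250 for the latter.
Terminal values V(2,·): V(2,0)=0.0000, V(2,1)=120.7388, V(2,2)=141.9676
(1,0): S=112.8400. Δ = (V_up−V_dn)/(S_up−S_dn) = (120.7388−0.0000)/(120.7388−102.6844) = 6.6875. V = [p*·120.7388 + (1−p*)·0.0000]/1.01 = 74.7146. B = V − Δ·S = -679.9029.
(1,1): S=132.6800. Δ = (V_up−V_dn)/(S_up−S_dn) = (141.9676−120.7388)/(141.9676−120.7388) = 1.0000. V = [p*·141.9676 + (1−p*)·120.7388]/1.01 = 132.6800. B = V − Δ·S = 0.0000.
(0,0): S=124.0000. Δ = (V_up−V_dn)/(S_up−S_dn) = (132.6800−74.7146)/(132.6800−112.8400) = 2.9216. V = [p*·132.6800 + (1−p*)·74.7146]/1.01 = 109.8445. B = V − Δ·S = -252.4392.
Root portfolio cost Δ·124+B reproduces V0=109.8445.

(0,0): Delta=2.9216 Bond=-252.4392
(1,0): Delta=6.6875 Bond=-679.9029
(1,1): Delta=1.0000 Bond=0.0000
V0=109.8445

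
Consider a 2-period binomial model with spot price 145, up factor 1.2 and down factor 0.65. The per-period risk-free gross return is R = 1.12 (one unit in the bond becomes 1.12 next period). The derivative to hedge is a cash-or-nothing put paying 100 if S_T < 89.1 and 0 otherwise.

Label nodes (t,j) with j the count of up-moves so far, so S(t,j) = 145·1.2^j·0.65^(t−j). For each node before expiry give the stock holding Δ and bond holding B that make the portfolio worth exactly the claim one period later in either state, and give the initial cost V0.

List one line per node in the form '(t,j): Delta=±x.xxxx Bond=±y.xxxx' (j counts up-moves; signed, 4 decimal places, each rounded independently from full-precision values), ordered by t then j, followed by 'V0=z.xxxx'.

(0,0): Delta=-0.1628 Bond=25.2994
(1,0): Delta=-1.9291 Bond=194.8052
(1,1): Delta=0.0000 Bond=0.0000
V0=1.6866

The replicating-portfolio and risk-neutral prices coincide; use p* = (1.12−0.65)/(1.2−0.65) = 0.8545 for the latter.
At expiry t=2: V(2,0)=100.0000, V(2,1)=0.0000, V(2,2)=0.0000
(1,0): S=94.2500. Δ = (V_up−V_dn)/(S_up−S_dn) = (0.0000−100.0000)/(113.1000−61.2625) = -1.9291. V = [p*·0.0000 + (1−p*)·100.0000]/1.12 = 12.9870. B = V − Δ·S = 194.8052.
(1,1): S=174.0000. Δ = (V_up−V_dn)/(S_up−S_dn) = (0.0000−0.0000)/(208.8000−113.1000) = 0.0000. V = [p*·0.0000 + (1−p*)·0.0000]/1.12 = 0.0000. B = V − Δ·S = 0.0000.
(0,0): S=145.0000. Δ = (V_up−V_dn)/(S_up−S_dn) = (0.0000−12.9870)/(174.0000−94.2500) = -0.1628. V = [p*·0.0000 + (1−p*)·12.9870]/1.12 = 1.6866. B = V − Δ·S = 25.2994.
Self-financing check: at every node Δ·S+B equals the discounted successor values.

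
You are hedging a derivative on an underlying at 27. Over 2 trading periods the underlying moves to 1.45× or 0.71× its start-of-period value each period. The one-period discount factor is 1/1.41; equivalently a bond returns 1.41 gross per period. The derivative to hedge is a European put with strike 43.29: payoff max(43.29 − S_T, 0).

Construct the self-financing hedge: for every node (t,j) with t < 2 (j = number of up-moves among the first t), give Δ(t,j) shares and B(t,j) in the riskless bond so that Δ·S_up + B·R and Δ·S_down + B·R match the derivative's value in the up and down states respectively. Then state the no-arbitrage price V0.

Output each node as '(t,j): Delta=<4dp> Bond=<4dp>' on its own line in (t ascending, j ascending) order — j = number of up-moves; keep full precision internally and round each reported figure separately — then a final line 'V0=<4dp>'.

(0,0): Delta=-0.5475 Bond=15.6219
(1,0): Delta=-1.0000 Bond=30.7021
(1,1): Delta=-0.5348 Bond=21.5311
V0=0.8406

The replicating-portfolio and risk-neutral prices coincide; use p* = (1.41−0.71)/(1.45−0.71) = 0.9459 for the latter.
Terminal payoffs: V(2,0)=29.6793, V(2,1)=15.4935, V(2,2)=0.0000
Node (1,0) S=19.1700: V=(p*·15.4935+(1−p*)·29.6793)/1.41=11.5321; Δ=(15.4935−29.6793)/(27.7965−13.6107)=-1.0000; B=V−Δ·S=30.7021
Node (1,1) S=39.1500: V=(p*·0.0000+(1−p*)·15.4935)/1.41=0.5940; Δ=(0.0000−15.4935)/(56.7675−27.7965)=-0.5348; B=V−Δ·S=21.5311
Node (0,0) S=27.0000: V=(p*·0.5940+(1−p*)·11.5321)/1.41=0.8406; Δ=(0.5940−11.5321)/(39.1500−19.1700)=-0.5475; B=V−Δ·S=15.6219
Self-financing check: at every node Δ·S+B equals the discounted successor values.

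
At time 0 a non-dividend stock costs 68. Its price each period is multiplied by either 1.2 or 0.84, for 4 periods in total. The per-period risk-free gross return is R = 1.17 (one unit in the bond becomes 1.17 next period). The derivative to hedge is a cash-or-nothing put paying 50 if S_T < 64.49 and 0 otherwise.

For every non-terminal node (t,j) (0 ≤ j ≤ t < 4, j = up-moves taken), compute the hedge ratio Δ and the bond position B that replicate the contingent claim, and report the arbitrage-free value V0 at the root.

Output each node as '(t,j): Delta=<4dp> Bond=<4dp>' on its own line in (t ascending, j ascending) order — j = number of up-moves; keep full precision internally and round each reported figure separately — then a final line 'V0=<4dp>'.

Since d<R<u, set p* = (R−d)/(u−d) = 0.9167; price each node as the discounted p*-expectation of its children.
At expiry t=4: V(4,0)=50.0000, V(4,1)=50.0000, V(4,2)=0.0000, V(4,3)=0.0000, V(4,4)=0.0000
  t=3,j=0: stock 40.3039 → up 48.3646 (V=50.0000), down 33.8553 (V=50.0000). Price 42.7350; hedge Δ=0.0000, bond B=42.7350.
  t=3,j=1: stock 57.5770 → up 69.0924 (V=0.0000), down 48.3646 (V=50.0000). Price 3.5613; hedge Δ=-2.4122, bond B=142.4501.
  t=3,j=2: stock 82.2528 → up 98.7034 (V=0.0000), down 69.0924 (V=0.0000). Price 0.0000; hedge Δ=0.0000, bond B=0.0000.
  t=3,j=3: stock 117.5040 → up 141.0048 (V=0.0000), down 98.7034 (V=0.0000). Price 0.0000; hedge Δ=0.0000, bond B=0.0000.
  t=2,j=0: stock 47.9808 → up 57.5770 (V=3.5613), down 40.3039 (V=42.7350). Price 5.8340; hedge Δ=-2.2679, bond B=114.6500.
  t=2,j=1: stock 68.5440 → up 82.2528 (V=0.0000), down 57.5770 (V=3.5613). Price 0.2537; hedge Δ=-0.1443, bond B=10.1460.
  t=2,j=2: stock 97.9200 → up 117.5040 (V=0.0000), down 82.2528 (V=0.0000). Price 0.0000; hedge Δ=0.0000, bond B=0.0000.
  t=1,j=0: stock 57.1200 → up 68.5440 (V=0.2537), down 47.9808 (V=5.8340). Price 0.6143; hedge Δ=-0.2714, bond B=16.1151.
  t=1,j=1: stock 81.6000 → up 97.9200 (V=0.0000), down 68.5440 (V=0.2537). Price 0.0181; hedge Δ=-0.0086, bond B=0.7227.
  t=0,j=0: stock 68.0000 → up 81.6000 (V=0.0181), down 57.1200 (V=0.6143). Price 0.0579; hedge Δ=-0.0244, bond B=1.7140.
Each (Δ,B) replicates both successor values, so the strategy is self-financing and V0 is arbitrage-free.

(0,0): Delta=-0.0244 Bond=1.7140
(1,0): Delta=-0.2714 Bond=16.1151
(1,1): Delta=-0.0086 Bond=0.7227
(2,0): Delta=-2.2679 Bond=114.6500
(2,1): Delta=-0.1443 Bond=10.1460
(2,2): Delta=0.0000 Bond=0.0000
(3,0): Delta=0.0000 Bond=42.7350
(3,1): Delta=-2.4122 Bond=142.4501
(3,2): Delta=0.0000 Bond=0.0000
(3,3): Delta=0.0000 Bond=0.0000
V0=0.0579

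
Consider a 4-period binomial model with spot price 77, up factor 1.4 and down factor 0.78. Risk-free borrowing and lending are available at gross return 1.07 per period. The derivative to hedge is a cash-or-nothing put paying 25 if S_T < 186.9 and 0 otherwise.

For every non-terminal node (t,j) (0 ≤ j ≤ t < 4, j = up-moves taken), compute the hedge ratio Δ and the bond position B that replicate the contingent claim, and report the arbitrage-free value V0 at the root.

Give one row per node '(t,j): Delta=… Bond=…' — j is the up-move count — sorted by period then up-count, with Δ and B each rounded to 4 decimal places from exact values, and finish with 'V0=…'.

(0,0): Delta=-0.0437 Bond=21.5278
(1,0): Delta=0.0000 Bond=20.4074
(1,1): Delta=-0.0715 Bond=26.0244
(2,0): Delta=0.0000 Bond=21.8360
(2,1): Delta=0.0000 Bond=21.8360
(2,2): Delta=-0.1168 Bond=34.6853
(3,0): Delta=0.0000 Bond=23.3645
(3,1): Delta=0.0000 Bond=23.3645
(3,2): Delta=0.0000 Bond=23.3645
(3,3): Delta=-0.1908 Bond=52.7585
V0=18.1595

The replicating-portfolio and risk-neutral prices coincide; use p* = (1.07−0.78)/(1.4−0.78) = 0.4677 for the latter.
Terminal values V(4,·): V(4,0)=25.0000, V(4,1)=25.0000, V(4,2)=25.0000, V(4,3)=25.0000, V(4,4)=0.0000
(3,0): S=36.5405. Δ = (V_up−V_dn)/(S_up−S_dn) = (25.0000−25.0000)/(51.1567−28.5016) = 0.0000. V = [p*·25.0000 + (1−p*)·25.0000]/1.07 = 23.3645. B = V − Δ·S = 23.3645.
(3,1): S=65.5855. Δ = (V_up−V_dn)/(S_up−S_dn) = (25.0000−25.0000)/(91.8197−51.1567) = 0.0000. V = [p*·25.0000 + (1−p*)·25.0000]/1.07 = 23.3645. B = V − Δ·S = 23.3645.
(3,2): S=117.7176. Δ = (V_up−V_dn)/(S_up−S_dn) = (25.0000−25.0000)/(164.8046−91.8197) = 0.0000. V = [p*·25.0000 + (1−p*)·25.0000]/1.07 = 23.3645. B = V − Δ·S = 23.3645.
(3,3): S=211.2880. Δ = (V_up−V_dn)/(S_up−S_dn) = (0.0000−25.0000)/(295.8032−164.8046) = -0.1908. V = [p*·0.0000 + (1−p*)·25.0000]/1.07 = 12.4359. B = V − Δ·S = 52.7585.
(2,0): S=46.8468. Δ = (V_up−V_dn)/(S_up−S_dn) = (23.3645−23.3645)/(65.5855−36.5405) = 0.0000. V = [p*·23.3645 + (1−p*)·23.3645]/1.07 = 21.8360. B = V − Δ·S = 21.8360.
(2,1): S=84.0840. Δ = (V_up−V_dn)/(S_up−S_dn) = (23.3645−23.3645)/(117.7176−65.5855) = 0.0000. V = [p*·23.3645 + (1−p*)·23.3645]/1.07 = 21.8360. B = V − Δ·S = 21.8360.
(2,2): S=150.9200. Δ = (V_up−V_dn)/(S_up−S_dn) = (12.4359−23.3645)/(211.2880−117.7176) = -0.1168. V = [p*·12.4359 + (1−p*)·23.3645]/1.07 = 17.0586. B = V − Δ·S = 34.6853.
(1,0): S=60.0600. Δ = (V_up−V_dn)/(S_up−S_dn) = (21.8360−21.8360)/(84.0840−46.8468) = 0.0000. V = [p*·21.8360 + (1−p*)·21.8360]/1.07 = 20.4074. B = V − Δ·S = 20.4074.
(1,1): S=107.8000. Δ = (V_up−V_dn)/(S_up−S_dn) = (17.0586−21.8360)/(150.9200−84.0840) = -0.0715. V = [p*·17.0586 + (1−p*)·21.8360]/1.07 = 18.3191. B = V − Δ·S = 26.0244.
(0,0): S=77.0000. Δ = (V_up−V_dn)/(S_up−S_dn) = (18.3191−20.4074)/(107.8000−60.0600) = -0.0437. V = [p*·18.3191 + (1−p*)·20.4074]/1.07 = 18.1595. B = V − Δ·S = 21.5278.
Each (Δ,B) replicates both successor values, so the strategy is self-financing and V0 is arbitrage-free.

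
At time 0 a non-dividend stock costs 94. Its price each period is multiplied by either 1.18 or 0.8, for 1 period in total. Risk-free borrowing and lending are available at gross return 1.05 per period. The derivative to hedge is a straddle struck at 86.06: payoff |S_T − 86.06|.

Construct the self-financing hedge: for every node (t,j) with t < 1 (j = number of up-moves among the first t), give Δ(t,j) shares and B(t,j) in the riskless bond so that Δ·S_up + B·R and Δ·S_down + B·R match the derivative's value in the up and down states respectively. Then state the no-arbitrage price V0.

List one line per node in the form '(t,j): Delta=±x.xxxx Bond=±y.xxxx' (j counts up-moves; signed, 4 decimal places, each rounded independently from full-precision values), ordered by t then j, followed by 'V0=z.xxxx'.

The replicating-portfolio and risk-neutral prices coincide; use p* = (1.05−0.8)/(1.18−0.8) = 0.6579 for the latter.
Payoff layer (t=1): V(1,0)=10.8600, V(1,1)=24.8600
(0,0): S=94.0000. Δ = (V_up−V_dn)/(S_up−S_dn) = (24.8600−10.8600)/(110.9200−75.2000) = 0.3919. V = [p*·24.8600 + (1−p*)·10.8600]/1.05 = 19.1148. B = V − Δ·S = -17.7273.
Root portfolio cost Δ·94+B reproduces V0=19.1148.

(0,0): Delta=0.3919 Bond=-17.7273
V0=19.1148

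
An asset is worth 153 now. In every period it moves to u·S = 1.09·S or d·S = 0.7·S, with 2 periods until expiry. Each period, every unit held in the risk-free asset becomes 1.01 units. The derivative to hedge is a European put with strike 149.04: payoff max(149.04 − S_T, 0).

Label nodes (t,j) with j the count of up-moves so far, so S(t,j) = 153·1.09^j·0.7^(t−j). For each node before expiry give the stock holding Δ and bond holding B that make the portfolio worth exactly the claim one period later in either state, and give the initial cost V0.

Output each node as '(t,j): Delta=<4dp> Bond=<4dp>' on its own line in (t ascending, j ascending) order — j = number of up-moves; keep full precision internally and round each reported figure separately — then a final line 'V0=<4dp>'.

(0,0): Delta=-0.5682 Bond=100.3147
(1,0): Delta=-1.0000 Bond=147.5644
(1,1): Delta=-0.4966 Bond=89.3833
V0=13.3811

Since d<R<u, set p* = (R−d)/(u−d) = 0.7949; price each node as the discounted p*-expectation of its children.
Payoff layer (t=2): V(2,0)=74.0700, V(2,1)=32.3010, V(2,2)=0.0000
Node (1,0) S=107.1000: V=(p*·32.3010+(1−p*)·74.0700)/1.01=40.4644; Δ=(32.3010−74.0700)/(116.7390−74.9700)=-1.0000; B=V−Δ·S=147.5644
Node (1,1) S=166.7700: V=(p*·0.0000+(1−p*)·32.3010)/1.01=6.5602; Δ=(0.0000−32.3010)/(181.7793−116.7390)=-0.4966; B=V−Δ·S=89.3833
Node (0,0) S=153.0000: V=(p*·6.5602+(1−p*)·40.4644)/1.01=13.3811; Δ=(6.5602−40.4644)/(166.7700−107.1000)=-0.5682; B=V−Δ·S=100.3147
The time-0 hedge costs 13.3811, which is the no-arbitrage price.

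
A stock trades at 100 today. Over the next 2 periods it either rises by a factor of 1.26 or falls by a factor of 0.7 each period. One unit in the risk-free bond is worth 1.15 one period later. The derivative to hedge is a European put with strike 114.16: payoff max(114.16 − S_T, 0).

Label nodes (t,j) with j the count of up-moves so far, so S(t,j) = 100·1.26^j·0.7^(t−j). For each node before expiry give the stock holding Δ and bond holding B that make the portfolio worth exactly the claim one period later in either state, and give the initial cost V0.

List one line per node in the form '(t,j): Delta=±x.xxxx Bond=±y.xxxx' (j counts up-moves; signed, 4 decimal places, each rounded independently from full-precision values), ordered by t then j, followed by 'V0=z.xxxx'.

Risk-neutral probability p* = (R−d)/(u−d) = (1.15−0.7)/(1.26−0.7) = 0.8036.
Terminal values V(2,·): V(2,0)=65.1600, V(2,1)=25.9600, V(2,2)=0.0000
  t=1,j=0: stock 70.0000 → up 88.2000 (V=25.9600), down 49.0000 (V=65.1600). Price 29.2696; hedge Δ=-1.0000, bond B=99.2696.
  t=1,j=1: stock 126.0000 → up 158.7600 (V=0.0000), down 88.2000 (V=25.9600). Price 4.4342; hedge Δ=-0.3679, bond B=50.7913.
  t=0,j=0: stock 100.0000 → up 126.0000 (V=4.4342), down 70.0000 (V=29.2696). Price 8.0979; hedge Δ=-0.4435, bond B=52.4468.
Each (Δ,B) replicates both successor values, so the strategy is self-financing and V0 is arbitrage-free.

(0,0): Delta=-0.4435 Bond=52.4468
(1,0): Delta=-1.0000 Bond=99.2696
(1,1): Delta=-0.3679 Bond=50.7913
V0=8.0979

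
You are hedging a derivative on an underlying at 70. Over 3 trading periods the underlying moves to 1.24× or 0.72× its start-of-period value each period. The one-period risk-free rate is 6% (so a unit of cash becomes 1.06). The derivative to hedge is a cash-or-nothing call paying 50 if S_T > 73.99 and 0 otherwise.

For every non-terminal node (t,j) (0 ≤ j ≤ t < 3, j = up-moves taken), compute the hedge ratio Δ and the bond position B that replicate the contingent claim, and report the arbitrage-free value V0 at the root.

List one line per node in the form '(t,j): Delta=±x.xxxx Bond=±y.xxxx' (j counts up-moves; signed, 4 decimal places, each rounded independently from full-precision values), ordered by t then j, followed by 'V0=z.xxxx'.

(0,0): Delta=0.5534 Bond=-8.3647
(1,0): Delta=1.1768 Bond=-40.2868
(1,1): Delta=0.3618 Bond=7.7677
(2,0): Delta=0.0000 Bond=0.0000
(2,1): Delta=1.5386 Bond=-65.3120
(2,2): Delta=0.0000 Bond=47.1698
V0=30.3727

Since d<R<u, set p* = (R−d)/(u−d) = 0.6538; price each node as the discounted p*-expectation of its children.
Payoff layer (t=3): V(3,0)=0.0000, V(3,1)=0.0000, V(3,2)=50.0000, V(3,3)=50.0000
Node (2,0) S=36.2880: V=(p*·0.0000+(1−p*)·0.0000)/1.06=0.0000; Δ=(0.0000−0.0000)/(44.9971−26.1274)=0.0000; B=V−Δ·S=0.0000
Node (2,1) S=62.4960: V=(p*·50.0000+(1−p*)·0.0000)/1.06=30.8418; Δ=(50.0000−0.0000)/(77.4950−44.9971)=1.5386; B=V−Δ·S=-65.3120
Node (2,2) S=107.6320: V=(p*·50.0000+(1−p*)·50.0000)/1.06=47.1698; Δ=(50.0000−50.0000)/(133.4637−77.4950)=0.0000; B=V−Δ·S=47.1698
Node (1,0) S=50.4000: V=(p*·30.8418+(1−p*)·0.0000)/1.06=19.0243; Δ=(30.8418−0.0000)/(62.4960−36.2880)=1.1768; B=V−Δ·S=-40.2868
Node (1,1) S=86.8000: V=(p*·47.1698+(1−p*)·30.8418)/1.06=39.1677; Δ=(47.1698−30.8418)/(107.6320−62.4960)=0.3618; B=V−Δ·S=7.7677
Node (0,0) S=70.0000: V=(p*·39.1677+(1−p*)·19.0243)/1.06=30.3727; Δ=(39.1677−19.0243)/(86.8000−50.4000)=0.5534; B=V−Δ·S=-8.3647
Check: Δ(0,0)·S0 + B(0,0) = 30.3727 = V0.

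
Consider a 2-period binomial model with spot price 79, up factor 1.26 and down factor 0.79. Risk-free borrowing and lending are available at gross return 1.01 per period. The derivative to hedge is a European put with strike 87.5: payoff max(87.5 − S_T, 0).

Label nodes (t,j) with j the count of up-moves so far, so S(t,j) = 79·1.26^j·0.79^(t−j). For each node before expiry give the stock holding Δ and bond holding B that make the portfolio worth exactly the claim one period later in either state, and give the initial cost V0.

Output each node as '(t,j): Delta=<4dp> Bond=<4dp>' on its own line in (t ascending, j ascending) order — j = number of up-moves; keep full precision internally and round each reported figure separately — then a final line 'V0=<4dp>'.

(0,0): Delta=-0.5267 Bond=56.5287
(1,0): Delta=-1.0000 Bond=86.6337
(1,1): Delta=-0.1895 Bond=23.5262
V0=14.9207

No-arbitrage ⇒ martingale measure with p* = (R−d)/(u−d) = 0.4681.
At expiry t=2: V(2,0)=38.1961, V(2,1)=8.8634, V(2,2)=0.0000
(1,0): S=62.4100. Δ = (V_up−V_dn)/(S_up−S_dn) = (8.8634−38.1961)/(78.6366−49.3039) = -1.0000. V = [p*·8.8634 + (1−p*)·38.1961]/1.01 = 24.2237. B = V − Δ·S = 86.6337.
(1,1): S=99.5400. Δ = (V_up−V_dn)/(S_up−S_dn) = (0.0000−8.8634)/(125.4204−78.6366) = -0.1895. V = [p*·0.0000 + (1−p*)·8.8634]/1.01 = 4.6679. B = V − Δ·S = 23.5262.
(0,0): S=79.0000. Δ = (V_up−V_dn)/(S_up−S_dn) = (4.6679−24.2237)/(99.5400−62.4100) = -0.5267. V = [p*·4.6679 + (1−p*)·24.2237]/1.01 = 14.9207. B = V − Δ·S = 56.5287.
Root portfolio cost Δ·79+B reproduces V0=14.9207.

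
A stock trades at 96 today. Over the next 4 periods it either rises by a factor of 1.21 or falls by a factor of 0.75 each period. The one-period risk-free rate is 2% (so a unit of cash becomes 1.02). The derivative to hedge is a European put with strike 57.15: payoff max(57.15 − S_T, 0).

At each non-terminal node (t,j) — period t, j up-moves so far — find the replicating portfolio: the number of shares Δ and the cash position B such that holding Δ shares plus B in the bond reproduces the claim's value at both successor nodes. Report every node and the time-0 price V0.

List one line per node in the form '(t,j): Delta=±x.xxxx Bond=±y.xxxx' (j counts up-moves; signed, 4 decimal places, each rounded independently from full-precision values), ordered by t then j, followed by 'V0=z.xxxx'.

(0,0): Delta=-0.0802 Bond=9.6667
(1,0): Delta=-0.2069 Bond=18.9770
(1,1): Delta=-0.0250 Bond=3.4444
(2,0): Delta=-0.4924 Bond=34.7760
(2,1): Delta=-0.0823 Bond=8.5058
(2,2): Delta=0.0000 Bond=0.0000
(3,0): Delta=-1.0000 Bond=56.0294
(3,1): Delta=-0.2710 Bond=21.0048
(3,2): Delta=0.0000 Bond=0.0000
(3,3): Delta=0.0000 Bond=0.0000
V0=1.9649

Since d<R<u, set p* = (R−d)/(u−d) = 0.5870; price each node as the discounted p*-expectation of its children.
Terminal payoffs: V(4,0)=26.7750, V(4,1)=8.1450, V(4,2)=0.0000, V(4,3)=0.0000, V(4,4)=0.0000
Node (3,0) S=40.5000: V=(p*·8.1450+(1−p*)·26.7750)/1.02=15.5294; Δ=(8.1450−26.7750)/(49.0050−30.3750)=-1.0000; B=V−Δ·S=56.0294
Node (3,1) S=65.3400: V=(p*·0.0000+(1−p*)·8.1450)/1.02=3.2983; Δ=(0.0000−8.1450)/(79.0614−49.0050)=-0.2710; B=V−Δ·S=21.0048
Node (3,2) S=105.4152: V=(p*·0.0000+(1−p*)·0.0000)/1.02=0.0000; Δ=(0.0000−0.0000)/(127.5524−79.0614)=0.0000; B=V−Δ·S=0.0000
Node (3,3) S=170.0699: V=(p*·0.0000+(1−p*)·0.0000)/1.02=0.0000; Δ=(0.0000−0.0000)/(205.7845−127.5524)=0.0000; B=V−Δ·S=0.0000
Node (2,0) S=54.0000: V=(p*·3.2983+(1−p*)·15.5294)/1.02=8.1865; Δ=(3.2983−15.5294)/(65.3400−40.5000)=-0.4924; B=V−Δ·S=34.7760
Node (2,1) S=87.1200: V=(p*·0.0000+(1−p*)·3.2983)/1.02=1.3356; Δ=(0.0000−3.2983)/(105.4152−65.3400)=-0.0823; B=V−Δ·S=8.5058
Node (2,2) S=140.5536: V=(p*·0.0000+(1−p*)·0.0000)/1.02=0.0000; Δ=(0.0000−0.0000)/(170.0699−105.4152)=0.0000; B=V−Δ·S=0.0000
Node (1,0) S=72.0000: V=(p*·1.3356+(1−p*)·8.1865)/1.02=4.0837; Δ=(1.3356−8.1865)/(87.1200−54.0000)=-0.2069; B=V−Δ·S=18.9770
Node (1,1) S=116.1600: V=(p*·0.0000+(1−p*)·1.3356)/1.02=0.5409; Δ=(0.0000−1.3356)/(140.5536−87.1200)=-0.0250; B=V−Δ·S=3.4444
Node (0,0) S=96.0000: V=(p*·0.5409+(1−p*)·4.0837)/1.02=1.9649; Δ=(0.5409−4.0837)/(116.1600−72.0000)=-0.0802; B=V−Δ·S=9.6667
The time-0 hedge costs 1.9649, which is the no-arbitrage price.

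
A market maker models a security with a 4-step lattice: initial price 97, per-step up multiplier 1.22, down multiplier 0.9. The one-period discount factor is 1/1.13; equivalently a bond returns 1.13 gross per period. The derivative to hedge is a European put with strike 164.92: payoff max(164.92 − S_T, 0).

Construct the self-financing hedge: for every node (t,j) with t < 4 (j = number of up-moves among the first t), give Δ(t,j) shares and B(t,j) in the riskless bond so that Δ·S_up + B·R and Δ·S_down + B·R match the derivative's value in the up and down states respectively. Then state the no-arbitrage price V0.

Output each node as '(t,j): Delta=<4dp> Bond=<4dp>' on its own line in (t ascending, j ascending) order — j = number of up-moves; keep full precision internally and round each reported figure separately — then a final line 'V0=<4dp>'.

No-arbitrage ⇒ martingale measure with p* = (R−d)/(u−d) = 0.7187.
At expiry t=4: V(4,0)=101.2783, V(4,1)=78.6501, V(4,2)=47.9764, V(4,3)=6.3965, V(4,4)=0.0000
Node (3,0) S=70.7130: V=(p*·78.6501+(1−p*)·101.2783)/1.13=75.2339; Δ=(78.6501−101.2783)/(86.2699−63.6417)=-1.0000; B=V−Δ·S=145.9469
Node (3,1) S=95.8554: V=(p*·47.9764+(1−p*)·78.6501)/1.13=50.0915; Δ=(47.9764−78.6501)/(116.9436−86.2699)=-1.0000; B=V−Δ·S=145.9469
Node (3,2) S=129.9373: V=(p*·6.3965+(1−p*)·47.9764)/1.13=16.0096; Δ=(6.3965−47.9764)/(158.5235−116.9436)=-1.0000; B=V−Δ·S=145.9469
Node (3,3) S=176.1373: V=(p*·0.0000+(1−p*)·6.3965)/1.13=1.5920; Δ=(0.0000−6.3965)/(214.8875−158.5235)=-0.1135; B=V−Δ·S=21.5810
Node (2,0) S=78.5700: V=(p*·50.0915+(1−p*)·75.2339)/1.13=50.5866; Δ=(50.0915−75.2339)/(95.8554−70.7130)=-1.0000; B=V−Δ·S=129.1566
Node (2,1) S=106.5060: V=(p*·16.0096+(1−p*)·50.0915)/1.13=22.6506; Δ=(16.0096−50.0915)/(129.9373−95.8554)=-1.0000; B=V−Δ·S=129.1566
Node (2,2) S=144.3748: V=(p*·1.5920+(1−p*)·16.0096)/1.13=4.9973; Δ=(1.5920−16.0096)/(176.1373−129.9373)=-0.3121; B=V−Δ·S=50.0521
Node (1,0) S=87.3000: V=(p*·22.6506+(1−p*)·50.5866)/1.13=26.9978; Δ=(22.6506−50.5866)/(106.5060−78.5700)=-1.0000; B=V−Δ·S=114.2978
Node (1,1) S=118.3400: V=(p*·4.9973+(1−p*)·22.6506)/1.13=8.8162; Δ=(4.9973−22.6506)/(144.3748−106.5060)=-0.4662; B=V−Δ·S=63.9825
Node (0,0) S=97.0000: V=(p*·8.8162+(1−p*)·26.9978)/1.13=12.3272; Δ=(8.8162−26.9978)/(118.3400−87.3000)=-0.5857; B=V−Δ·S=69.1449
Self-financing check: at every node Δ·S+B equals the discounted successor values.

(0,0): Delta=-0.5857 Bond=69.1449
(1,0): Delta=-1.0000 Bond=114.2978
(1,1): Delta=-0.4662 Bond=63.9825
(2,0): Delta=-1.0000 Bond=129.1566
(2,1): Delta=-1.0000 Bond=129.1566
(2,2): Delta=-0.3121 Bond=50.0521
(3,0): Delta=-1.0000 Bond=145.9469
(3,1): Delta=-1.0000 Bond=145.9469
(3,2): Delta=-1.0000 Bond=145.9469
(3,3): Delta=-0.1135 Bond=21.5810
V0=12.3272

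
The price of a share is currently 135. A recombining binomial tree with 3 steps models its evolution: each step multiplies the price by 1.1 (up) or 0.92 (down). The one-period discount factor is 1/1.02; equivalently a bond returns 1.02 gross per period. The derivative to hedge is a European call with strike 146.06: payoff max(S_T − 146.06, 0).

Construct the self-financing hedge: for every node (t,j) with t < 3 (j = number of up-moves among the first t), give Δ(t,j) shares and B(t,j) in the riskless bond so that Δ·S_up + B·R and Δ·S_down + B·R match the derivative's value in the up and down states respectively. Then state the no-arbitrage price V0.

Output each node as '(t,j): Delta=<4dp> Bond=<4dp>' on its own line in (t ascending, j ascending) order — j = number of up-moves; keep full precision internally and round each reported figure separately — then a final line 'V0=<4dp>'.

(0,0): Delta=0.4414 Bond=-52.5218
(1,0): Delta=0.1029 Bond=-11.5229
(1,1): Delta=0.6680 Bond=-87.2118
(2,0): Delta=0.0000 Bond=0.0000
(2,1): Delta=0.1717 Bond=-21.1560
(2,2): Delta=1.0000 Bond=-143.1961
V0=7.0703

Under the risk-neutral measure, an up-move has probability p* = (R−d)/(u−d) = 0.5556 and values discount at R = 1.02.
At expiry t=3: V(3,0)=0.0000, V(3,1)=0.0000, V(3,2)=4.2220, V(3,3)=33.6250
(2,0): S=114.2640. Δ = (V_up−V_dn)/(S_up−S_dn) = (0.0000−0.0000)/(125.6904−105.1229) = 0.0000. V = [p*·0.0000 + (1−p*)·0.0000]/1.02 = 0.0000. B = V − Δ·S = 0.0000.
(2,1): S=136.6200. Δ = (V_up−V_dn)/(S_up−S_dn) = (4.2220−0.0000)/(150.2820−125.6904) = 0.1717. V = [p*·4.2220 + (1−p*)·0.0000]/1.02 = 2.2996. B = V − Δ·S = -21.1560.
(2,2): S=163.3500. Δ = (V_up−V_dn)/(S_up−S_dn) = (33.6250−4.2220)/(179.6850−150.2820) = 1.0000. V = [p*·33.6250 + (1−p*)·4.2220]/1.02 = 20.1539. B = V − Δ·S = -143.1961.
(1,0): S=124.2000. Δ = (V_up−V_dn)/(S_up−S_dn) = (2.2996−0.0000)/(136.6200−114.2640) = 0.1029. V = [p*·2.2996 + (1−p*)·0.0000]/1.02 = 1.2525. B = V − Δ·S = -11.5229.
(1,1): S=148.5000. Δ = (V_up−V_dn)/(S_up−S_dn) = (20.1539−2.2996)/(163.3500−136.6200) = 0.6680. V = [p*·20.1539 + (1−p*)·2.2996]/1.02 = 11.9791. B = V − Δ·S = -87.2118.
(0,0): S=135.0000. Δ = (V_up−V_dn)/(S_up−S_dn) = (11.9791−1.2525)/(148.5000−124.2000) = 0.4414. V = [p*·11.9791 + (1−p*)·1.2525]/1.02 = 7.0703. B = V − Δ·S = -52.5218.
Check: Δ(0,0)·S0 + B(0,0) = 7.0703 = V0.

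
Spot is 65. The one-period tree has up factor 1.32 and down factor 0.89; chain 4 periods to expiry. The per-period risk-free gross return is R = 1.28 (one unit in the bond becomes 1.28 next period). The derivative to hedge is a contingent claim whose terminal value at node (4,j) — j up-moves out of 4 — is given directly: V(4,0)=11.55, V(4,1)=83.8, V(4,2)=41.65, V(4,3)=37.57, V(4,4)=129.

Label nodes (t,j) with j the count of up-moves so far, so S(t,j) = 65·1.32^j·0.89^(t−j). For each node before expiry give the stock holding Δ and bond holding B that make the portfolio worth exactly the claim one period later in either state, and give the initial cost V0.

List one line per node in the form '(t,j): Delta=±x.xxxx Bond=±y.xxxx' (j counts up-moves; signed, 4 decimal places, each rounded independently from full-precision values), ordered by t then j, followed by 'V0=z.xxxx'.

(0,0): Delta=1.1318 Bond=-36.4117
(1,0): Delta=-0.2415 Bond=32.8424
(1,1): Delta=1.2268 Bond=-54.7556
(2,0): Delta=-1.1119 Bond=86.8491
(2,1): Delta=-0.1813 Bond=37.4423
(2,2): Delta=1.3242 Bond=-81.1158
(3,0): Delta=3.6668 Bond=-107.8052
(3,1): Delta=-1.4423 Bond=133.6255
(3,2): Delta=-0.0941 Bond=39.1364
(3,3): Delta=1.4223 Bond=-118.4913
V0=37.1584

Since d<R<u, set p* = (R−d)/(u−d) = 0.9070; price each node as the discounted p*-expectation of its children.
At expiry t=4: V(4,0)=11.5500, V(4,1)=83.8000, V(4,2)=41.6500, V(4,3)=37.5700, V(4,4)=129.0000
Node (3,0) S=45.8230: V=(p*·83.8000+(1−p*)·11.5500)/1.28=60.2180; Δ=(83.8000−11.5500)/(60.4863−40.7825)=3.6668; B=V−Δ·S=-107.8052
Node (3,1) S=67.9622: V=(p*·41.6500+(1−p*)·83.8000)/1.28=35.6023; Δ=(41.6500−83.8000)/(89.7101−60.4863)=-1.4423; B=V−Δ·S=133.6255
Node (3,2) S=100.7978: V=(p*·37.5700+(1−p*)·41.6500)/1.28=29.6481; Δ=(37.5700−41.6500)/(133.0531−89.7101)=-0.0941; B=V−Δ·S=39.1364
Node (3,3) S=149.4979: V=(p*·129.0000+(1−p*)·37.5700)/1.28=94.1366; Δ=(129.0000−37.5700)/(197.3373−133.0531)=1.4223; B=V−Δ·S=-118.4913
Node (2,0) S=51.4865: V=(p*·35.6023+(1−p*)·60.2180)/1.28=29.6032; Δ=(35.6023−60.2180)/(67.9622−45.8230)=-1.1119; B=V−Δ·S=86.8491
Node (2,1) S=76.3620: V=(p*·29.6481+(1−p*)·35.6023)/1.28=23.5953; Δ=(29.6481−35.6023)/(100.7978−67.9622)=-0.1813; B=V−Δ·S=37.4423
Node (2,2) S=113.2560: V=(p*·94.1366+(1−p*)·29.6481)/1.28=68.8576; Δ=(94.1366−29.6481)/(149.4979−100.7978)=1.3242; B=V−Δ·S=-81.1158
Node (1,0) S=57.8500: V=(p*·23.5953+(1−p*)·29.6032)/1.28=18.8704; Δ=(23.5953−29.6032)/(76.3620−51.4865)=-0.2415; B=V−Δ·S=32.8424
Node (1,1) S=85.8000: V=(p*·68.8576+(1−p*)·23.5953)/1.28=50.5056; Δ=(68.8576−23.5953)/(113.2560−76.3620)=1.2268; B=V−Δ·S=-54.7556
Node (0,0) S=65.0000: V=(p*·50.5056+(1−p*)·18.8704)/1.28=37.1584; Δ=(50.5056−18.8704)/(85.8000−57.8500)=1.1318; B=V−Δ·S=-36.4117
Check: Δ(0,0)·S0 + B(0,0) = 37.1584 = V0.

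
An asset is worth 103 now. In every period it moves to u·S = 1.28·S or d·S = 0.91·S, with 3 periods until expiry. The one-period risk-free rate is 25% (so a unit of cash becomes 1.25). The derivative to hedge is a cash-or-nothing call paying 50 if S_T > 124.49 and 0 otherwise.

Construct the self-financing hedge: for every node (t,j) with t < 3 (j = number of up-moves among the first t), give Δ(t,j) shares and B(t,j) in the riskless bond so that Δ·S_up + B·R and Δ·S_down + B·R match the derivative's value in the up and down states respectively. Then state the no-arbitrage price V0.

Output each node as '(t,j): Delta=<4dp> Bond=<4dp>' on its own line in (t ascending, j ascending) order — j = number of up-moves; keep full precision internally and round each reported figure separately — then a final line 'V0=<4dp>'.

(0,0): Delta=0.1251 Bond=12.2347
(1,0): Delta=1.0599 Bond=-72.3214
(1,1): Delta=0.0665 Bond=23.0241
(2,0): Delta=0.0000 Bond=0.0000
(2,1): Delta=1.1264 Bond=-98.3784
(2,2): Delta=0.0000 Bond=40.0000
V0=25.1224

No-arbitrage ⇒ martingale measure with p* = (R−d)/(u−d) = 0.9189.
At expiry t=3: V(3,0)=0.0000, V(3,1)=0.0000, V(3,2)=50.0000, V(3,3)=50.0000
  t=2,j=0: stock 85.2943 → up 109.1767 (V=0.0000), down 77.6178 (V=0.0000). Price 0.0000; hedge Δ=0.0000, bond B=0.0000.
  t=2,j=1: stock 119.9744 → up 153.5672 (V=50.0000), down 109.1767 (V=0.0000). Price 36.7568; hedge Δ=1.1264, bond B=-98.3784.
  t=2,j=2: stock 168.7552 → up 216.0067 (V=50.0000), down 153.5672 (V=50.0000). Price 40.0000; hedge Δ=0.0000, bond B=40.0000.
  t=1,j=0: stock 93.7300 → up 119.9744 (V=36.7568), down 85.2943 (V=0.0000). Price 27.0212; hedge Δ=1.0599, bond B=-72.3214.
  t=1,j=1: stock 131.8400 → up 168.7552 (V=40.0000), down 119.9744 (V=36.7568). Price 31.7896; hedge Δ=0.0665, bond B=23.0241.
  t=0,j=0: stock 103.0000 → up 131.8400 (V=31.7896), down 93.7300 (V=27.0212). Price 25.1224; hedge Δ=0.1251, bond B=12.2347.
The time-0 hedge costs 25.1224, which is the no-arbitrage price.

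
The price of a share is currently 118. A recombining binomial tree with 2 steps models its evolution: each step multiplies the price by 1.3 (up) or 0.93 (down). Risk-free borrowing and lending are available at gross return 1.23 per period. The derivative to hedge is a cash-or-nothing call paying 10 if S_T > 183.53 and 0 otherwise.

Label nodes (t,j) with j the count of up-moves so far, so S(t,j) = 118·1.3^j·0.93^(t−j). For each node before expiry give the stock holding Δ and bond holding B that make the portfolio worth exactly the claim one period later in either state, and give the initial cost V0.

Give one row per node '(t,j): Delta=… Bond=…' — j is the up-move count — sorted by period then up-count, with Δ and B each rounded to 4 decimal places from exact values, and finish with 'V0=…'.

Under the risk-neutral measure, an up-move has probability p* = (R−d)/(u−d) = 0.8108 and values discount at R = 1.23.
At expiry t=2: V(2,0)=0.0000, V(2,1)=0.0000, V(2,2)=10.0000
Node (1,0) S=109.7400: V=(p*·0.0000+(1−p*)·0.0000)/1.23=0.0000; Δ=(0.0000−0.0000)/(142.6620−102.0582)=0.0000; B=V−Δ·S=0.0000
Node (1,1) S=153.4000: V=(p*·10.0000+(1−p*)·0.0000)/1.23=6.5920; Δ=(10.0000−0.0000)/(199.4200−142.6620)=0.1762; B=V−Δ·S=-20.4351
Node (0,0) S=118.0000: V=(p*·6.5920+(1−p*)·0.0000)/1.23=4.3454; Δ=(6.5920−0.0000)/(153.4000−109.7400)=0.1510; B=V−Δ·S=-13.4707
The time-0 hedge costs 4.3454, which is the no-arbitrage price.

(0,0): Delta=0.1510 Bond=-13.4707
(1,0): Delta=0.0000 Bond=0.0000
(1,1): Delta=0.1762 Bond=-20.4351
V0=4.3454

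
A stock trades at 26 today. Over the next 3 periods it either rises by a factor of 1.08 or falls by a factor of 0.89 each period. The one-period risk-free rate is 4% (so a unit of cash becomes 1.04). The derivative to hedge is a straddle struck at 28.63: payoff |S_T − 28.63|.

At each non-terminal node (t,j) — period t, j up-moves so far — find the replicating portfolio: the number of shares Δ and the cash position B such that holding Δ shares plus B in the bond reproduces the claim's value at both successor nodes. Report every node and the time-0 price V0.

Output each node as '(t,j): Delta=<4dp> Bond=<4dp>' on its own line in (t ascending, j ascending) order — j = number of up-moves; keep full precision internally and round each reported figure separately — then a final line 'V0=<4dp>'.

(0,0): Delta=-0.0382 Bond=4.0525
(1,0): Delta=-1.0000 Bond=26.4700
(1,1): Delta=0.1731 Bond=-1.7202
(2,0): Delta=-1.0000 Bond=27.5288
(2,1): Delta=-1.0000 Bond=27.5288
(2,2): Delta=0.4309 Bond=-9.6071
V0=3.0586

Under the risk-neutral measure, an up-move has probability p* = (R−d)/(u−d) = 0.7895 and values discount at R = 1.04.
At expiry t=3: V(3,0)=10.3008, V(3,1)=6.3878, V(3,2)=1.6395, V(3,3)=4.1225
(2,0): S=20.5946. Δ = (V_up−V_dn)/(S_up−S_dn) = (6.3878−10.3008)/(22.2422−18.3292) = -1.0000. V = [p*·6.3878 + (1−p*)·10.3008]/1.04 = 6.9342. B = V − Δ·S = 27.5288.
(2,1): S=24.9912. Δ = (V_up−V_dn)/(S_up−S_dn) = (1.6395−6.3878)/(26.9905−22.2422) = -1.0000. V = [p*·1.6395 + (1−p*)·6.3878]/1.04 = 2.5376. B = V − Δ·S = 27.5288.
(2,2): S=30.3264. Δ = (V_up−V_dn)/(S_up−S_dn) = (4.1225−1.6395)/(32.7525−26.9905) = 0.4309. V = [p*·4.1225 + (1−p*)·1.6395]/1.04 = 3.4613. B = V − Δ·S = -9.6071.
(1,0): S=23.1400. Δ = (V_up−V_dn)/(S_up−S_dn) = (2.5376−6.9342)/(24.9912−20.5946) = -1.0000. V = [p*·2.5376 + (1−p*)·6.9342]/1.04 = 3.3300. B = V − Δ·S = 26.4700.
(1,1): S=28.0800. Δ = (V_up−V_dn)/(S_up−S_dn) = (3.4613−2.5376)/(30.3264−24.9912) = 0.1731. V = [p*·3.4613 + (1−p*)·2.5376]/1.04 = 3.1412. B = V − Δ·S = -1.7202.
(0,0): S=26.0000. Δ = (V_up−V_dn)/(S_up−S_dn) = (3.1412−3.3300)/(28.0800−23.1400) = -0.0382. V = [p*·3.1412 + (1−p*)·3.3300]/1.04 = 3.0586. B = V − Δ·S = 4.0525.
Root portfolio cost Δ·26+B reproduces V0=3.0586.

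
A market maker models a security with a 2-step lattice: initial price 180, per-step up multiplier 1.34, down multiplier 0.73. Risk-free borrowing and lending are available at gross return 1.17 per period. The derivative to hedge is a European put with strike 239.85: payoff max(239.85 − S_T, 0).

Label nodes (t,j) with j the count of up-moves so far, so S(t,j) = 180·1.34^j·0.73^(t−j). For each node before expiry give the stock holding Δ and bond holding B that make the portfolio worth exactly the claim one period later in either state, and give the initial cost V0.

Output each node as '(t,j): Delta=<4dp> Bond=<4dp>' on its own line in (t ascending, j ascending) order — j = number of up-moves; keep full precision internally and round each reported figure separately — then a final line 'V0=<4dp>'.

Under the risk-neutral measure, an up-move has probability p* = (R−d)/(u−d) = 0.7213 and values discount at R = 1.17.
Terminal payoffs: V(2,0)=143.9280, V(2,1)=63.7740, V(2,2)=0.0000
Node (1,0) S=131.4000: V=(p*·63.7740+(1−p*)·143.9280)/1.17=73.6000; Δ=(63.7740−143.9280)/(176.0760−95.9220)=-1.0000; B=V−Δ·S=205.0000
Node (1,1) S=241.2000: V=(p*·0.0000+(1−p*)·63.7740)/1.17=15.1907; Δ=(0.0000−63.7740)/(323.2080−176.0760)=-0.4334; B=V−Δ·S=119.7382
Node (0,0) S=180.0000: V=(p*·15.1907+(1−p*)·73.6000)/1.17=26.8963; Δ=(15.1907−73.6000)/(241.2000−131.4000)=-0.5320; B=V−Δ·S=122.6493
Each (Δ,B) replicates both successor values, so the strategy is self-financing and V0 is arbitrage-free.

(0,0): Delta=-0.5320 Bond=122.6493
(1,0): Delta=-1.0000 Bond=205.0000
(1,1): Delta=-0.4334 Bond=119.7382
V0=26.8963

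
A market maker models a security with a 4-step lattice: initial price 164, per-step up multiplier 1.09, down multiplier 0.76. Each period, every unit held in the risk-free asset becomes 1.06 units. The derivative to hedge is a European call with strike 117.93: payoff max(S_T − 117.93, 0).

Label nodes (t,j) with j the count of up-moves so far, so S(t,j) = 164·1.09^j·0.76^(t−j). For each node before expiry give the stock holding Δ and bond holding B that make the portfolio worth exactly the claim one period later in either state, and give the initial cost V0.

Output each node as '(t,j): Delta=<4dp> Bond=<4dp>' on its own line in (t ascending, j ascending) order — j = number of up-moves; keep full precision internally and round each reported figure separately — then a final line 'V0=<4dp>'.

(0,0): Delta=0.9690 Bond=-88.0601
(1,0): Delta=0.7776 Bond=-69.4881
(1,1): Delta=0.9823 Bond=-95.7293
(2,0): Delta=0.0000 Bond=0.0000
(2,1): Delta=0.8318 Bond=-81.0231
(2,2): Delta=0.9928 Bond=-103.5180
(3,0): Delta=0.0000 Bond=0.0000
(3,1): Delta=0.0000 Bond=0.0000
(3,2): Delta=0.8898 Bond=-94.4729
(3,3): Delta=1.0000 Bond=-111.2547
V0=70.8520

Under the risk-neutral measure, an up-move has probability p* = (R−d)/(u−d) = 0.9091 and values discount at R = 1.06.
Payoff layer (t=4): V(4,0)=0.0000, V(4,1)=0.0000, V(4,2)=0.0000, V(4,3)=43.4824, V(4,4)=113.5694
Node (3,0) S=71.9921: V=(p*·0.0000+(1−p*)·0.0000)/1.06=0.0000; Δ=(0.0000−0.0000)/(78.4713−54.7140)=0.0000; B=V−Δ·S=0.0000
Node (3,1) S=103.2518: V=(p*·0.0000+(1−p*)·0.0000)/1.06=0.0000; Δ=(0.0000−0.0000)/(112.5444−78.4713)=0.0000; B=V−Δ·S=0.0000
Node (3,2) S=148.0848: V=(p*·43.4824+(1−p*)·0.0000)/1.06=37.2920; Δ=(43.4824−0.0000)/(161.4124−112.5444)=0.8898; B=V−Δ·S=-94.4729
Node (3,3) S=212.3848: V=(p*·113.5694+(1−p*)·43.4824)/1.06=101.1300; Δ=(113.5694−43.4824)/(231.4994−161.4124)=1.0000; B=V−Δ·S=-111.2547
Node (2,0) S=94.7264: V=(p*·0.0000+(1−p*)·0.0000)/1.06=0.0000; Δ=(0.0000−0.0000)/(103.2518−71.9921)=0.0000; B=V−Δ·S=0.0000
Node (2,1) S=135.8576: V=(p*·37.2920+(1−p*)·0.0000)/1.06=31.9828; Δ=(37.2920−0.0000)/(148.0848−103.2518)=0.8318; B=V−Δ·S=-81.0231
Node (2,2) S=194.8484: V=(p*·101.1300+(1−p*)·37.2920)/1.06=89.9307; Δ=(101.1300−37.2920)/(212.3848−148.0848)=0.9928; B=V−Δ·S=-103.5180
Node (1,0) S=124.6400: V=(p*·31.9828+(1−p*)·0.0000)/1.06=27.4295; Δ=(31.9828−0.0000)/(135.8576−94.7264)=0.7776; B=V−Δ·S=-69.4881
Node (1,1) S=178.7600: V=(p*·89.9307+(1−p*)·31.9828)/1.06=79.8705; Δ=(89.9307−31.9828)/(194.8484−135.8576)=0.9823; B=V−Δ·S=-95.7293
Node (0,0) S=164.0000: V=(p*·79.8705+(1−p*)·27.4295)/1.06=70.8520; Δ=(79.8705−27.4295)/(178.7600−124.6400)=0.9690; B=V−Δ·S=-88.0601
Check: Δ(0,0)·S0 + B(0,0) = 70.8520 = V0.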